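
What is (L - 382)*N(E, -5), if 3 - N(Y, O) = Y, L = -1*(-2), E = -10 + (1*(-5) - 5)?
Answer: -8740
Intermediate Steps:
E = -20 (E = -10 + (-5 - 5) = -10 - 10 = -20)
L = 2
N(Y, O) = 3 - Y
(L - 382)*N(E, -5) = (2 - 382)*(3 - 1*(-20)) = -380*(3 + 20) = -380*23 = -8740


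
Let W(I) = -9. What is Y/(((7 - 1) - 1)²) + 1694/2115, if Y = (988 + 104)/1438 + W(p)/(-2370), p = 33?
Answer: 4994413931/6006705750 ≈ 0.83147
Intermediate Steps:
Y = 433497/568010 (Y = (988 + 104)/1438 - 9/(-2370) = 1092*(1/1438) - 9*(-1/2370) = 546/719 + 3/790 = 433497/568010 ≈ 0.76319)
Y/(((7 - 1) - 1)²) + 1694/2115 = 433497/(568010*(((7 - 1) - 1)²)) + 1694/2115 = 433497/(568010*((6 - 1)²)) + 1694*(1/2115) = 433497/(568010*(5²)) + 1694/2115 = (433497/568010)/25 + 1694/2115 = (433497/568010)*(1/25) + 1694/2115 = 433497/14200250 + 1694/2115 = 4994413931/6006705750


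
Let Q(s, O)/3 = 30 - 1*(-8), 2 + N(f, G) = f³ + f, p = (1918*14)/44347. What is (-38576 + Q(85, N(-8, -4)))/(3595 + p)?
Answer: -1705674314/159454317 ≈ -10.697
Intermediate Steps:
p = 26852/44347 (p = 26852*(1/44347) = 26852/44347 ≈ 0.60550)
N(f, G) = -2 + f + f³ (N(f, G) = -2 + (f³ + f) = -2 + (f + f³) = -2 + f + f³)
Q(s, O) = 114 (Q(s, O) = 3*(30 - 1*(-8)) = 3*(30 + 8) = 3*38 = 114)
(-38576 + Q(85, N(-8, -4)))/(3595 + p) = (-38576 + 114)/(3595 + 26852/44347) = -38462/159454317/44347 = -38462*44347/159454317 = -1705674314/159454317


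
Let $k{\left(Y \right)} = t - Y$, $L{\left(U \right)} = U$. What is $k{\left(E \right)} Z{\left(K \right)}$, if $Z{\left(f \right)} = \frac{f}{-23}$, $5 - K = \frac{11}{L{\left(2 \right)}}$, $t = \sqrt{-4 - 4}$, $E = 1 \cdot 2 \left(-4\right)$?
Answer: $\frac{4}{23} + \frac{i \sqrt{2}}{23} \approx 0.17391 + 0.061488 i$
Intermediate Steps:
$E = -8$ ($E = 2 \left(-4\right) = -8$)
$t = 2 i \sqrt{2}$ ($t = \sqrt{-8} = 2 i \sqrt{2} \approx 2.8284 i$)
$K = - \frac{1}{2}$ ($K = 5 - \frac{11}{2} = - \frac{1}{2} \approx -0.5$)
$k{\left(Y \right)} = - Y + 2 i \sqrt{2}$ ($k{\left(Y \right)} = 2 i \sqrt{2} - Y = - Y + 2 i \sqrt{2}$)
$Z{\left(f \right)} = - \frac{f}{23}$ ($Z{\left(f \right)} = f \left(- \frac{1}{23}\right) = - \frac{f}{23}$)
$k{\left(E \right)} Z{\left(K \right)} = \left(\left(-1\right) \left(-8\right) + 2 i \sqrt{2}\right) \left(\left(- \frac{1}{23}\right) \left(- \frac{1}{2}\right)\right) = \left(8 + 2 i \sqrt{2}\right) \frac{1}{46} = \frac{4}{23} + \frac{i \sqrt{2}}{23}$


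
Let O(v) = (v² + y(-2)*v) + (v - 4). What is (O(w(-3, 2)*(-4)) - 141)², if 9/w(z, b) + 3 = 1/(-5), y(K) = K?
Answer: 225625/256 ≈ 881.35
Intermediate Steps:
w(z, b) = -45/16 (w(z, b) = 9/(-3 + 1/(-5)) = 9/(-3 + 1*(-⅕)) = 9/(-3 - ⅕) = 9/(-16/5) = 9*(-5/16) = -45/16)
O(v) = -4 + v² - v (O(v) = (v² - 2*v) + (v - 4) = (v² - 2*v) + (-4 + v) = -4 + v² - v)
(O(w(-3, 2)*(-4)) - 141)² = ((-4 + (-45/16*(-4))² - (-45)*(-4)/16) - 141)² = ((-4 + (45/4)² - 1*45/4) - 141)² = ((-4 + 2025/16 - 45/4) - 141)² = (1781/16 - 141)² = (-475/16)² = 225625/256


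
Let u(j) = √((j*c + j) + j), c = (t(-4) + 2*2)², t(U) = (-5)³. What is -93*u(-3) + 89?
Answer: 89 - 279*I*√4881 ≈ 89.0 - 19492.0*I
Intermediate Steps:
t(U) = -125
c = 14641 (c = (-125 + 2*2)² = (-125 + 4)² = (-121)² = 14641)
u(j) = 3*√1627*√j (u(j) = √((j*14641 + j) + j) = √((14641*j + j) + j) = √(14642*j + j) = √(14643*j) = 3*√1627*√j)
-93*u(-3) + 89 = -279*√1627*√(-3) + 89 = -279*√1627*I*√3 + 89 = -279*I*√4881 + 89 = 89 - 279*I*√4881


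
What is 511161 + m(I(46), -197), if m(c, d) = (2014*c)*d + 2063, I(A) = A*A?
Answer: -839026704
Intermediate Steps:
I(A) = A**2
m(c, d) = 2063 + 2014*c*d (m(c, d) = 2014*c*d + 2063 = 2063 + 2014*c*d)
511161 + m(I(46), -197) = 511161 + (2063 + 2014*46**2*(-197)) = 511161 + (2063 + 2014*2116*(-197)) = 511161 + (2063 - 839539928) = 511161 - 839537865 = -839026704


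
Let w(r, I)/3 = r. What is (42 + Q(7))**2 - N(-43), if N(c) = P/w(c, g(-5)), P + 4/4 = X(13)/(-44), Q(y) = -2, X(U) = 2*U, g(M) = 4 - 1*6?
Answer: 4540765/2838 ≈ 1600.0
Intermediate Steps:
g(M) = -2 (g(M) = 4 - 6 = -2)
w(r, I) = 3*r
P = -35/22 (P = -1 + (2*13)/(-44) = -1 + 26*(-1/44) = -1 - 13/22 = -35/22 ≈ -1.5909)
N(c) = -35/(66*c) (N(c) = -35*1/(3*c)/22 = -35/(66*c))
(42 + Q(7))**2 - N(-43) = (42 - 2)**2 - (-35)/(66*(-43)) = 40**2 - (-35)*(-1)/(66*43) = 1600 - 1*35/2838 = 1600 - 35/2838 = 4540765/2838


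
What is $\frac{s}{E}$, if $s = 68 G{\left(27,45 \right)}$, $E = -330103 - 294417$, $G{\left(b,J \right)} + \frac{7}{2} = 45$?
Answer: $- \frac{1411}{312260} \approx -0.0045187$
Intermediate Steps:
$G{\left(b,J \right)} = \frac{83}{2}$ ($G{\left(b,J \right)} = - \frac{7}{2} + 45 = \frac{83}{2}$)
$E = -624520$ ($E = -330103 - 294417 = -624520$)
$s = 2822$ ($s = 68 \cdot \frac{83}{2} = 2822$)
$\frac{s}{E} = \frac{2822}{-624520} = 2822 \left(- \frac{1}{624520}\right) = - \frac{1411}{312260}$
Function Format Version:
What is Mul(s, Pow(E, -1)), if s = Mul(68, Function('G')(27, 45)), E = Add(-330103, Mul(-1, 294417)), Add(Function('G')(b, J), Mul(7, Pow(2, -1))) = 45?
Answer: Rational(-1411, 312260) ≈ -0.0045187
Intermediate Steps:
Function('G')(b, J) = Rational(83, 2) (Function('G')(b, J) = Add(Rational(-7, 2), 45) = Rational(83, 2))
E = -624520 (E = Add(-330103, -294417) = -624520)
s = 2822 (s = Mul(68, Rational(83, 2)) = 2822)
Mul(s, Pow(E, -1)) = Mul(2822, Pow(-624520, -1)) = Mul(2822, Rational(-1, 624520)) = Rational(-1411, 312260)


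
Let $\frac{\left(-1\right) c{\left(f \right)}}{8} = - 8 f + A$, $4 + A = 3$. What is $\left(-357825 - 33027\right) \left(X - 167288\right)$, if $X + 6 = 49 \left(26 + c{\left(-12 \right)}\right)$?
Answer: $79444577520$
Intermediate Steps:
$A = -1$ ($A = -4 + 3 = -1$)
$c{\left(f \right)} = 8 + 64 f$ ($c{\left(f \right)} = - 8 \left(- 8 f - 1\right) = - 8 \left(-1 - 8 f\right) = 8 + 64 f$)
$X = -35972$ ($X = -6 + 49 \left(26 + \left(8 + 64 \left(-12\right)\right)\right) = -6 + 49 \left(26 + \left(8 - 768\right)\right) = -6 + 49 \left(26 - 760\right) = -6 + 49 \left(-734\right) = -6 - 35966 = -35972$)
$\left(-357825 - 33027\right) \left(X - 167288\right) = \left(-357825 - 33027\right) \left(-35972 - 167288\right) = \left(-390852\right) \left(-203260\right) = 79444577520$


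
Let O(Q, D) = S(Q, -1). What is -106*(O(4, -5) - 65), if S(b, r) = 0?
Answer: 6890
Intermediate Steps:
O(Q, D) = 0
-106*(O(4, -5) - 65) = -106*(0 - 65) = -106*(-65) = 6890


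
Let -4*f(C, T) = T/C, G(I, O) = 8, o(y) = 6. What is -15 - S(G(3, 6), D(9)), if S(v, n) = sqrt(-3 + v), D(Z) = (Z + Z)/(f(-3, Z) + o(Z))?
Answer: -15 - sqrt(5) ≈ -17.236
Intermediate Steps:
f(C, T) = -T/(4*C)
D(Z) = 2*Z/(6 + Z/12) (D(Z) = (Z + Z)/(-1/4*Z/(-3) + 6) = (2*Z)/(-1/4*Z*(-1/3) + 6) = (2*Z)/(Z/12 + 6) = (2*Z)/(6 + Z/12) = 2*Z/(6 + Z/12))
-15 - S(G(3, 6), D(9)) = -15 - sqrt(-3 + 8) = -15 - sqrt(5)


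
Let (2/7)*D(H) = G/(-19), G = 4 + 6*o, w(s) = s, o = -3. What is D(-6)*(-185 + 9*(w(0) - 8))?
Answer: -12593/19 ≈ -662.79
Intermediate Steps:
G = -14 (G = 4 + 6*(-3) = 4 - 18 = -14)
D(H) = 49/19 (D(H) = 7*(-14/(-19))/2 = 7*(-14*(-1/19))/2 = (7/2)*(14/19) = 49/19)
D(-6)*(-185 + 9*(w(0) - 8)) = 49*(-185 + 9*(0 - 8))/19 = 49*(-185 + 9*(-8))/19 = 49*(-185 - 72)/19 = (49/19)*(-257) = -12593/19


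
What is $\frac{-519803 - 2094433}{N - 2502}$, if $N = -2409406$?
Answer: $\frac{653559}{602977} \approx 1.0839$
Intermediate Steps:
$\frac{-519803 - 2094433}{N - 2502} = \frac{-519803 - 2094433}{-2409406 - 2502} = - \frac{2614236}{-2411908} = \left(-2614236\right) \left(- \frac{1}{2411908}\right) = \frac{653559}{602977}$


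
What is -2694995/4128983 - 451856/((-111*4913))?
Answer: 396009084163/2251711976169 ≈ 0.17587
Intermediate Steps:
-2694995/4128983 - 451856/((-111*4913)) = -2694995*1/4128983 - 451856/(-545343) = -2694995/4128983 - 451856*(-1/545343) = -2694995/4128983 + 451856/545343 = 396009084163/2251711976169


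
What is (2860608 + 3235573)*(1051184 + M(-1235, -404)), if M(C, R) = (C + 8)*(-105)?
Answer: 7193609407439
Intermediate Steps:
M(C, R) = -840 - 105*C (M(C, R) = (8 + C)*(-105) = -840 - 105*C)
(2860608 + 3235573)*(1051184 + M(-1235, -404)) = (2860608 + 3235573)*(1051184 + (-840 - 105*(-1235))) = 6096181*(1051184 + (-840 + 129675)) = 6096181*(1051184 + 128835) = 6096181*1180019 = 7193609407439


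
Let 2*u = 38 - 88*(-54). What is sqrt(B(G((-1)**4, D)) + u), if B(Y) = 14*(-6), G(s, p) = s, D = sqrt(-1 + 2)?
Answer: sqrt(2311) ≈ 48.073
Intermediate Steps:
D = 1 (D = sqrt(1) = 1)
B(Y) = -84
u = 2395 (u = (38 - 88*(-54))/2 = (38 + 4752)/2 = (1/2)*4790 = 2395)
sqrt(B(G((-1)**4, D)) + u) = sqrt(-84 + 2395) = sqrt(2311)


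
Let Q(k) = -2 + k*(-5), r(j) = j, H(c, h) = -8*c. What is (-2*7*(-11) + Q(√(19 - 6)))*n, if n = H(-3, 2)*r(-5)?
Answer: -18240 + 600*√13 ≈ -16077.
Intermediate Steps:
n = -120 (n = -8*(-3)*(-5) = 24*(-5) = -120)
Q(k) = -2 - 5*k
(-2*7*(-11) + Q(√(19 - 6)))*n = (-2*7*(-11) + (-2 - 5*√(19 - 6)))*(-120) = (-14*(-11) + (-2 - 5*√13))*(-120) = (154 + (-2 - 5*√13))*(-120) = (152 - 5*√13)*(-120) = -18240 + 600*√13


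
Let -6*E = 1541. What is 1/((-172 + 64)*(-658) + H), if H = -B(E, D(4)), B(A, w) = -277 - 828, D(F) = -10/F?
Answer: 1/72169 ≈ 1.3856e-5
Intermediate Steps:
E = -1541/6 (E = -⅙*1541 = -1541/6 ≈ -256.83)
B(A, w) = -1105
H = 1105 (H = -1*(-1105) = 1105)
1/((-172 + 64)*(-658) + H) = 1/((-172 + 64)*(-658) + 1105) = 1/(-108*(-658) + 1105) = 1/(71064 + 1105) = 1/72169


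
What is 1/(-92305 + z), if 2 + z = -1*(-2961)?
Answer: -1/89346 ≈ -1.1192e-5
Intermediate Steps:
z = 2959 (z = -2 - 1*(-2961) = -2 + 2961 = 2959)
1/(-92305 + z) = 1/(-92305 + 2959) = 1/(-89346) = -1/89346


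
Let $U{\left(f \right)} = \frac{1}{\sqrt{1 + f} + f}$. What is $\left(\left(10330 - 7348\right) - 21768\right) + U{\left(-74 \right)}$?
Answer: $- \frac{104243588}{5549} - \frac{i \sqrt{73}}{5549} \approx -18786.0 - 0.0015397 i$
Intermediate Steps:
$U{\left(f \right)} = \frac{1}{f + \sqrt{1 + f}}$
$\left(\left(10330 - 7348\right) - 21768\right) + U{\left(-74 \right)} = \left(\left(10330 - 7348\right) - 21768\right) + \frac{1}{-74 + \sqrt{1 - 74}} = \left(\left(10330 - 7348\right) - 21768\right) + \frac{1}{-74 + \sqrt{-73}} = \left(2982 - 21768\right) + \frac{1}{-74 + i \sqrt{73}} = -18786 + \frac{1}{-74 + i \sqrt{73}}$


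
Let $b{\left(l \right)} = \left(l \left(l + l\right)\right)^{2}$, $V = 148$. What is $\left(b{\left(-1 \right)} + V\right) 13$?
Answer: $1976$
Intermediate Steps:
$b{\left(l \right)} = 4 l^{4}$ ($b{\left(l \right)} = \left(l 2 l\right)^{2} = \left(2 l^{2}\right)^{2} = 4 l^{4}$)
$\left(b{\left(-1 \right)} + V\right) 13 = \left(4 \left(-1\right)^{4} + 148\right) 13 = \left(4 \cdot 1 + 148\right) 13 = \left(4 + 148\right) 13 = 152 \cdot 13 = 1976$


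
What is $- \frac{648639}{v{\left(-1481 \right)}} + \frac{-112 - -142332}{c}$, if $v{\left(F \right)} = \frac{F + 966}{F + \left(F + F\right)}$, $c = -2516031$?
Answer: $- \frac{7250957553970687}{1295755965} \approx -5.5959 \cdot 10^{6}$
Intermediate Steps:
$v{\left(F \right)} = \frac{966 + F}{3 F}$ ($v{\left(F \right)} = \frac{966 + F}{F + 2 F} = \frac{966 + F}{3 F}$)
$- \frac{648639}{v{\left(-1481 \right)}} + \frac{-112 - -142332}{c} = - \frac{648639}{\frac{1}{3} \frac{1}{-1481} \left(966 - 1481\right)} + \frac{-112 - -142332}{-2516031} = - \frac{648639}{\frac{1}{3} \left(- \frac{1}{1481}\right) \left(-515\right)} + \left(-112 + 142332\right) \left(- \frac{1}{2516031}\right) = - \frac{648639}{\frac{515}{4443}} + 142220 \left(- \frac{1}{2516031}\right) = \left(-648639\right) \frac{4443}{515} - \frac{142220}{2516031} = - \frac{2881903077}{515} - \frac{142220}{2516031} = - \frac{7250957553970687}{1295755965}$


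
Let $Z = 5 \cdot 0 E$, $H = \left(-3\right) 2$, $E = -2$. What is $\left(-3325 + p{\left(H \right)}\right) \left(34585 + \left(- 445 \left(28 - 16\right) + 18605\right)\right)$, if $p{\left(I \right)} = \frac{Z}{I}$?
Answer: $-159101250$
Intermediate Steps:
$H = -6$
$Z = 0$ ($Z = 5 \cdot 0 \left(-2\right) = 0 \left(-2\right) = 0$)
$p{\left(I \right)} = 0$ ($p{\left(I \right)} = \frac{0}{I} = 0$)
$\left(-3325 + p{\left(H \right)}\right) \left(34585 + \left(- 445 \left(28 - 16\right) + 18605\right)\right) = \left(-3325 + 0\right) \left(34585 + \left(- 445 \left(28 - 16\right) + 18605\right)\right) = - 3325 \left(34585 + \left(- 445 \left(28 - 16\right) + 18605\right)\right) = - 3325 \left(34585 + \left(\left(-445\right) 12 + 18605\right)\right) = - 3325 \left(34585 + \left(-5340 + 18605\right)\right) = - 3325 \left(34585 + 13265\right) = \left(-3325\right) 47850 = -159101250$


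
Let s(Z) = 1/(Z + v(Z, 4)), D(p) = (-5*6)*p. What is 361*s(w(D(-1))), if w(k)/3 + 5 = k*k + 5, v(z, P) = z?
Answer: 361/5400 ≈ 0.066852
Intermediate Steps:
D(p) = -30*p
w(k) = 3*k² (w(k) = -15 + 3*(k*k + 5) = -15 + 3*(k² + 5) = -15 + 3*(5 + k²) = -15 + (15 + 3*k²) = 3*k²)
s(Z) = 1/(2*Z) (s(Z) = 1/(Z + Z) = 1/(2*Z))
361*s(w(D(-1))) = 361*(1/(2*((3*(-30*(-1))²)))) = 361*(1/(2*((3*30²)))) = 361*(1/(2*((3*900)))) = 361*((½)/2700) = 361*((½)*(1/2700)) = 361*(1/5400) = 361/5400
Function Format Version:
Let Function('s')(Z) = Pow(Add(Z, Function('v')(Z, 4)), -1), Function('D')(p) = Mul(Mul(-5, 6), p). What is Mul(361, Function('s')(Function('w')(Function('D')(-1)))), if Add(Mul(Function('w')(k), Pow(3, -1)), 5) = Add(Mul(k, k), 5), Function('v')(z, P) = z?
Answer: Rational(361, 5400) ≈ 0.066852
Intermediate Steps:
Function('D')(p) = Mul(-30, p)
Function('w')(k) = Mul(3, Pow(k, 2)) (Function('w')(k) = Add(-15, Mul(3, Add(Mul(k, k), 5))) = Add(-15, Mul(3, Add(Pow(k, 2), 5))) = Add(-15, Mul(3, Add(5, Pow(k, 2)))) = Add(-15, Add(15, Mul(3, Pow(k, 2)))) = Mul(3, Pow(k, 2)))
Function('s')(Z) = Mul(Rational(1, 2), Pow(Z, -1)) (Function('s')(Z) = Pow(Add(Z, Z), -1) = Pow(Mul(2, Z), -1) = Mul(Rational(1, 2), Pow(Z, -1)))
Mul(361, Function('s')(Function('w')(Function('D')(-1)))) = Mul(361, Mul(Rational(1, 2), Pow(Mul(3, Pow(Mul(-30, -1), 2)), -1))) = Mul(361, Mul(Rational(1, 2), Pow(Mul(3, Pow(30, 2)), -1))) = Mul(361, Mul(Rational(1, 2), Pow(Mul(3, 900), -1))) = Mul(361, Mul(Rational(1, 2), Pow(2700, -1))) = Mul(361, Mul(Rational(1, 2), Rational(1, 2700))) = Mul(361, Rational(1, 5400)) = Rational(361, 5400)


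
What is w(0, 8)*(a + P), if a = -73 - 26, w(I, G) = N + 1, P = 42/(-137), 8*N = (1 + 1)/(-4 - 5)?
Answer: -158725/1644 ≈ -96.548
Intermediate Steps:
N = -1/36 (N = ((1 + 1)/(-4 - 5))/8 = (2/(-9))/8 = (2*(-⅑))/8 = (⅛)*(-2/9) = -1/36 ≈ -0.027778)
P = -42/137 (P = 42*(-1/137) = -42/137 ≈ -0.30657)
w(I, G) = 35/36 (w(I, G) = -1/36 + 1 = 35/36)
a = -99
w(0, 8)*(a + P) = 35*(-99 - 42/137)/36 = (35/36)*(-13605/137) = -158725/1644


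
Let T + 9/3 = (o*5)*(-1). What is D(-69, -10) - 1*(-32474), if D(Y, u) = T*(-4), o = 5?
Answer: 32586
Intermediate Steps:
T = -28 (T = -3 + (5*5)*(-1) = -3 + 25*(-1) = -3 - 25 = -28)
D(Y, u) = 112 (D(Y, u) = -28*(-4) = 112)
D(-69, -10) - 1*(-32474) = 112 - 1*(-32474) = 112 + 32474 = 32586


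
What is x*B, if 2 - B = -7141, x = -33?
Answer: -235719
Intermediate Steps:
B = 7143 (B = 2 - 1*(-7141) = 2 + 7141 = 7143)
x*B = -33*7143 = -235719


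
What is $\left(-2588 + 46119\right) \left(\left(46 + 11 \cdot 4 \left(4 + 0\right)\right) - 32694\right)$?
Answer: $-1413538632$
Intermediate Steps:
$\left(-2588 + 46119\right) \left(\left(46 + 11 \cdot 4 \left(4 + 0\right)\right) - 32694\right) = 43531 \left(\left(46 + 11 \cdot 4 \cdot 4\right) - 32694\right) = 43531 \left(\left(46 + 11 \cdot 16\right) - 32694\right) = 43531 \left(\left(46 + 176\right) - 32694\right) = 43531 \left(222 - 32694\right) = 43531 \left(-32472\right) = -1413538632$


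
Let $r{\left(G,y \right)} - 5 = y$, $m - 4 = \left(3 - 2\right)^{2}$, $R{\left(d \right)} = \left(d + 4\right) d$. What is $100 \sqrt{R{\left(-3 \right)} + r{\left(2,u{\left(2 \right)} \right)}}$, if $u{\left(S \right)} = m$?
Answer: $100 \sqrt{7} \approx 264.58$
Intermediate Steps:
$R{\left(d \right)} = d \left(4 + d\right)$ ($R{\left(d \right)} = \left(4 + d\right) d = d \left(4 + d\right)$)
$m = 5$ ($m = 4 + \left(3 - 2\right)^{2} = 4 + 1^{2} = 4 + 1 = 5$)
$u{\left(S \right)} = 5$
$r{\left(G,y \right)} = 5 + y$
$100 \sqrt{R{\left(-3 \right)} + r{\left(2,u{\left(2 \right)} \right)}} = 100 \sqrt{- 3 \left(4 - 3\right) + \left(5 + 5\right)} = 100 \sqrt{\left(-3\right) 1 + 10} = 100 \sqrt{-3 + 10} = 100 \sqrt{7}$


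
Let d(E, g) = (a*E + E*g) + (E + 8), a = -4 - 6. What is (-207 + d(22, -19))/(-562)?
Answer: 815/562 ≈ 1.4502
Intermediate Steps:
a = -10
d(E, g) = 8 - 9*E + E*g (d(E, g) = (-10*E + E*g) + (E + 8) = (-10*E + E*g) + (8 + E) = 8 - 9*E + E*g)
(-207 + d(22, -19))/(-562) = (-207 + (8 - 9*22 + 22*(-19)))/(-562) = (-207 + (8 - 198 - 418))*(-1/562) = (-207 - 608)*(-1/562) = -815*(-1/562) = 815/562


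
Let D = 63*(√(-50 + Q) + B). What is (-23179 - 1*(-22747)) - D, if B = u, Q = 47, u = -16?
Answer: 576 - 63*I*√3 ≈ 576.0 - 109.12*I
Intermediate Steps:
B = -16
D = -1008 + 63*I*√3 (D = 63*(√(-50 + 47) - 16) = 63*(√(-3) - 16) = 63*(I*√3 - 16) = 63*(-16 + I*√3) = -1008 + 63*I*√3 ≈ -1008.0 + 109.12*I)
(-23179 - 1*(-22747)) - D = (-23179 - 1*(-22747)) - (-1008 + 63*I*√3) = (-23179 + 22747) + (1008 - 63*I*√3) = -432 + (1008 - 63*I*√3) = 576 - 63*I*√3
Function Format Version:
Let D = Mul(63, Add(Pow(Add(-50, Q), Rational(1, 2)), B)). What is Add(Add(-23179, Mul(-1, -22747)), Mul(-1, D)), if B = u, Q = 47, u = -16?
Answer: Add(576, Mul(-63, I, Pow(3, Rational(1, 2)))) ≈ Add(576.00, Mul(-109.12, I))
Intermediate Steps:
B = -16
D = Add(-1008, Mul(63, I, Pow(3, Rational(1, 2)))) (D = Mul(63, Add(Pow(Add(-50, 47), Rational(1, 2)), -16)) = Mul(63, Add(Pow(-3, Rational(1, 2)), -16)) = Mul(63, Add(Mul(I, Pow(3, Rational(1, 2))), -16)) = Mul(63, Add(-16, Mul(I, Pow(3, Rational(1, 2))))) = Add(-1008, Mul(63, I, Pow(3, Rational(1, 2)))) ≈ Add(-1008.0, Mul(109.12, I)))
Add(Add(-23179, Mul(-1, -22747)), Mul(-1, D)) = Add(Add(-23179, Mul(-1, -22747)), Mul(-1, Add(-1008, Mul(63, I, Pow(3, Rational(1, 2)))))) = Add(Add(-23179, 22747), Add(1008, Mul(-63, I, Pow(3, Rational(1, 2))))) = Add(-432, Add(1008, Mul(-63, I, Pow(3, Rational(1, 2))))) = Add(576, Mul(-63, I, Pow(3, Rational(1, 2))))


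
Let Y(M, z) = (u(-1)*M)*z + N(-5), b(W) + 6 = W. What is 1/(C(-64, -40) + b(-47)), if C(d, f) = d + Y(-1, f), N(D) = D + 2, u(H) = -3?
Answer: -1/240 ≈ -0.0041667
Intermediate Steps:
b(W) = -6 + W
N(D) = 2 + D
Y(M, z) = -3 - 3*M*z (Y(M, z) = (-3*M)*z + (2 - 5) = -3*M*z - 3 = -3 - 3*M*z)
C(d, f) = -3 + d + 3*f (C(d, f) = d + (-3 - 3*(-1)*f) = d + (-3 + 3*f) = -3 + d + 3*f)
1/(C(-64, -40) + b(-47)) = 1/((-3 - 64 + 3*(-40)) + (-6 - 47)) = 1/((-3 - 64 - 120) - 53) = 1/(-187 - 53) = 1/(-240) = -1/240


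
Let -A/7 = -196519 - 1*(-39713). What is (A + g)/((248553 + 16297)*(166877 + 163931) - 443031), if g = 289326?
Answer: 1386968/87614055769 ≈ 1.5830e-5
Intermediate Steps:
A = 1097642 (A = -7*(-196519 - 1*(-39713)) = -7*(-196519 + 39713) = -7*(-156806) = 1097642)
(A + g)/((248553 + 16297)*(166877 + 163931) - 443031) = (1097642 + 289326)/((248553 + 16297)*(166877 + 163931) - 443031) = 1386968/(264850*330808 - 443031) = 1386968/(87614498800 - 443031) = 1386968/87614055769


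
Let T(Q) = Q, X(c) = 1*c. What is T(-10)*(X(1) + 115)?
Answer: -1160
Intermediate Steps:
X(c) = c
T(-10)*(X(1) + 115) = -10*(1 + 115) = -10*116 = -1160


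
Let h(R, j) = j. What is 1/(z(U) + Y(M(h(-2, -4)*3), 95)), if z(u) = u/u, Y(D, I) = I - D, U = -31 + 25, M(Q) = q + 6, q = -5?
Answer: 1/95 ≈ 0.010526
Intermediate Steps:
M(Q) = 1 (M(Q) = -5 + 6 = 1)
U = -6
z(u) = 1
1/(z(U) + Y(M(h(-2, -4)*3), 95)) = 1/(1 + (95 - 1*1)) = 1/(1 + (95 - 1)) = 1/(1 + 94) = 1/95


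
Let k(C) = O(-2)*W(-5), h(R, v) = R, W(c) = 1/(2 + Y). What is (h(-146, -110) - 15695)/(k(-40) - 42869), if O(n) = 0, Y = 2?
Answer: 15841/42869 ≈ 0.36952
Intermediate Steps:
W(c) = 1/4 (W(c) = 1/(2 + 2) = 1/4)
k(C) = 0 (k(C) = 0*(1/4) = 0)
(h(-146, -110) - 15695)/(k(-40) - 42869) = (-146 - 15695)/(0 - 42869) = -15841/(-42869) = -15841*(-1/42869) = 15841/42869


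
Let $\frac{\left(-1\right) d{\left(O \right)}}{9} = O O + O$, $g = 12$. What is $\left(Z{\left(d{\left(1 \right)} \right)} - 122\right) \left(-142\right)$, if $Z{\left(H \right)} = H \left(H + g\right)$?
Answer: $1988$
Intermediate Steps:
$d{\left(O \right)} = - 9 O - 9 O^{2}$ ($d{\left(O \right)} = - 9 \left(O O + O\right) = - 9 \left(O^{2} + O\right) = - 9 \left(O + O^{2}\right) = - 9 O - 9 O^{2}$)
$Z{\left(H \right)} = H \left(12 + H\right)$ ($Z{\left(H \right)} = H \left(H + 12\right) = H \left(12 + H\right)$)
$\left(Z{\left(d{\left(1 \right)} \right)} - 122\right) \left(-142\right) = \left(\left(-9\right) 1 \left(1 + 1\right) \left(12 - 9 \left(1 + 1\right)\right) - 122\right) \left(-142\right) = \left(\left(-9\right) 1 \cdot 2 \left(12 - 9 \cdot 2\right) - 122\right) \left(-142\right) = \left(- 18 \left(12 - 18\right) - 122\right) \left(-142\right) = \left(\left(-18\right) \left(-6\right) - 122\right) \left(-142\right) = \left(108 - 122\right) \left(-142\right) = \left(-14\right) \left(-142\right) = 1988$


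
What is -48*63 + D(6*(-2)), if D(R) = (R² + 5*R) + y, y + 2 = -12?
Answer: -2954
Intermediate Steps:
y = -14 (y = -2 - 12 = -14)
D(R) = -14 + R² + 5*R (D(R) = (R² + 5*R) - 14 = -14 + R² + 5*R)
-48*63 + D(6*(-2)) = -48*63 + (-14 + (6*(-2))² + 5*(6*(-2))) = -3024 + (-14 + (-12)² + 5*(-12)) = -3024 + (-14 + 144 - 60) = -3024 + 70 = -2954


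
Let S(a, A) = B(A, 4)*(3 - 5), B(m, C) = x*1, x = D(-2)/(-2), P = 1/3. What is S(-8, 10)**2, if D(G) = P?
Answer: 1/9 ≈ 0.11111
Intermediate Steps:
P = 1/3 (P = 1*(1/3) = 1/3 ≈ 0.33333)
D(G) = 1/3
x = -1/6 (x = (1/3)/(-2) = (1/3)*(-1/2) = -1/6 ≈ -0.16667)
B(m, C) = -1/6 (B(m, C) = -1/6*1 = -1/6)
S(a, A) = 1/3 (S(a, A) = -(3 - 5)/6 = -1/6*(-2) = 1/3)
S(-8, 10)**2 = (1/3)**2 = 1/9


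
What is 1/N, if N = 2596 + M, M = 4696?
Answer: 1/7292 ≈ 0.00013714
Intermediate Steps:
N = 7292 (N = 2596 + 4696 = 7292)
1/N = 1/7292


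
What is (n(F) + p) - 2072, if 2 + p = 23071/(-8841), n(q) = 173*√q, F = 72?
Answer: -18359305/8841 + 1038*√2 ≈ -608.66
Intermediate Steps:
p = -40753/8841 (p = -2 + 23071/(-8841) = -2 + 23071*(-1/8841) = -2 - 23071/8841 = -40753/8841 ≈ -4.6095)
(n(F) + p) - 2072 = (173*√72 - 40753/8841) - 2072 = (173*(6*√2) - 40753/8841) - 2072 = (1038*√2 - 40753/8841) - 2072 = (-40753/8841 + 1038*√2) - 2072 = -18359305/8841 + 1038*√2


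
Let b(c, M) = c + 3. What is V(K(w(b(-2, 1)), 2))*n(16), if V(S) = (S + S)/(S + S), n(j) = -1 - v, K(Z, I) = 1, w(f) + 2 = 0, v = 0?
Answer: -1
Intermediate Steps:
b(c, M) = 3 + c
w(f) = -2 (w(f) = -2 + 0 = -2)
n(j) = -1 (n(j) = -1 - 1*0 = -1 + 0 = -1)
V(S) = 1 (V(S) = (2*S)/((2*S)) = (2*S)*(1/(2*S)) = 1)
V(K(w(b(-2, 1)), 2))*n(16) = 1*(-1) = -1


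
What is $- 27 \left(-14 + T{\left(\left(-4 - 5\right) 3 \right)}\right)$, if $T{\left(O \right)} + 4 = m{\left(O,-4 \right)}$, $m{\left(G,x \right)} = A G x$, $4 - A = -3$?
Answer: $-19926$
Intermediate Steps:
$A = 7$ ($A = 4 - -3 = 4 + 3 = 7$)
$m{\left(G,x \right)} = 7 G x$
$T{\left(O \right)} = -4 - 28 O$ ($T{\left(O \right)} = -4 + 7 O \left(-4\right) = -4 - 28 O$)
$- 27 \left(-14 + T{\left(\left(-4 - 5\right) 3 \right)}\right) = - 27 \left(-14 - \left(4 + 28 \left(-4 - 5\right) 3\right)\right) = - 27 \left(-14 - \left(4 + 28 \left(\left(-9\right) 3\right)\right)\right) = - 27 \left(-14 - -752\right) = - 27 \left(-14 + \left(-4 + 756\right)\right) = - 27 \left(-14 + 752\right) = \left(-27\right) 738 = -19926$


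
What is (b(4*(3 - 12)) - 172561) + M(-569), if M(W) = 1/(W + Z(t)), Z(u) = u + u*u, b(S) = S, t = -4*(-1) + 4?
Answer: -85780710/497 ≈ -1.7260e+5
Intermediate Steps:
t = 8 (t = 4 + 4 = 8)
Z(u) = u + u²
M(W) = 1/(72 + W) (M(W) = 1/(W + 8*(1 + 8)) = 1/(W + 8*9) = 1/(W + 72) = 1/(72 + W))
(b(4*(3 - 12)) - 172561) + M(-569) = (4*(3 - 12) - 172561) + 1/(72 - 569) = (4*(-9) - 172561) + 1/(-497) = (-36 - 172561) - 1/497 = -172597 - 1/497 = -85780710/497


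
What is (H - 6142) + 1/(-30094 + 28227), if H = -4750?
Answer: -20335365/1867 ≈ -10892.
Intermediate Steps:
(H - 6142) + 1/(-30094 + 28227) = (-4750 - 6142) + 1/(-30094 + 28227) = -10892 + 1/(-1867) = -10892 - 1/1867 = -20335365/1867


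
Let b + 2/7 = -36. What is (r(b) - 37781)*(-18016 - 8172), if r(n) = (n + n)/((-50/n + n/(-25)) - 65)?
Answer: 683532747096588/690871 ≈ 9.8938e+8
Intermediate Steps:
b = -254/7 (b = -2/7 - 36 = -254/7 ≈ -36.286)
r(n) = 2*n/(-65 - 50/n - n/25) (r(n) = (2*n)/((-50/n + n*(-1/25)) - 65) = (2*n)/((-50/n - n/25) - 65) = (2*n)/(-65 - 50/n - n/25) = 2*n/(-65 - 50/n - n/25))
(r(b) - 37781)*(-18016 - 8172) = (-50*(-254/7)²/(1250 + (-254/7)² + 1625*(-254/7)) - 37781)*(-18016 - 8172) = (-50*64516/49/(1250 + 64516/49 - 412750/7) - 37781)*(-26188) = (-50*64516/49/(-2763484/49) - 37781)*(-26188) = (-50*64516/49*(-49/2763484) - 37781)*(-26188) = (806450/690871 - 37781)*(-26188) = -26100990801/690871*(-26188) = 683532747096588/690871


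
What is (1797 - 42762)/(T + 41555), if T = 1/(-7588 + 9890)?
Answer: -31433810/31886537 ≈ -0.98580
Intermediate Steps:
T = 1/2302 ≈ 0.00043440
(1797 - 42762)/(T + 41555) = (1797 - 42762)/(1/2302 + 41555) = -40965/95659611/2302 = -40965*2302/95659611 = -31433810/31886537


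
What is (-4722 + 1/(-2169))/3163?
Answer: -10242019/6860547 ≈ -1.4929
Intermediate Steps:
(-4722 + 1/(-2169))/3163 = (-4722 - 1/2169)*(1/3163) = -10242019/2169*1/3163 = -10242019/6860547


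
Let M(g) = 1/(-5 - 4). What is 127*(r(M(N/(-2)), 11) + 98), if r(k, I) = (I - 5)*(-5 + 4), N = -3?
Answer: 11684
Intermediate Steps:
M(g) = -⅑ (M(g) = 1/(-9) = -⅑)
r(k, I) = 5 - I (r(k, I) = (-5 + I)*(-1) = 5 - I)
127*(r(M(N/(-2)), 11) + 98) = 127*((5 - 1*11) + 98) = 127*((5 - 11) + 98) = 127*(-6 + 98) = 127*92 = 11684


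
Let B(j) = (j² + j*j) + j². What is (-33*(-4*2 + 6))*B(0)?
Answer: 0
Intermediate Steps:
B(j) = 3*j² (B(j) = (j² + j²) + j² = 2*j² + j² = 3*j²)
(-33*(-4*2 + 6))*B(0) = (-33*(-4*2 + 6))*(3*0²) = (-33*(-8 + 6))*(3*0) = -33*(-2)*0 = 66*0 = 0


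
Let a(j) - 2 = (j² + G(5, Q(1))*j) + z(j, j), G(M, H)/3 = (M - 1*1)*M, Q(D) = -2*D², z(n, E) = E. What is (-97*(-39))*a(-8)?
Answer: -1596426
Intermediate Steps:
G(M, H) = 3*M*(-1 + M) (G(M, H) = 3*((M - 1*1)*M) = 3*((M - 1)*M) = 3*((-1 + M)*M) = 3*(M*(-1 + M)) = 3*M*(-1 + M))
a(j) = 2 + j² + 61*j (a(j) = 2 + ((j² + (3*5*(-1 + 5))*j) + j) = 2 + ((j² + (3*5*4)*j) + j) = 2 + ((j² + 60*j) + j) = 2 + (j² + 61*j) = 2 + j² + 61*j)
(-97*(-39))*a(-8) = (-97*(-39))*(2 + (-8)² + 61*(-8)) = 3783*(2 + 64 - 488) = 3783*(-422) = -1596426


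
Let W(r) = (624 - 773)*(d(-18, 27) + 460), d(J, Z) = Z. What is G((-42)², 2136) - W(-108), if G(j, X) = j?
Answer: 74327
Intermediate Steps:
W(r) = -72563 (W(r) = (624 - 773)*(27 + 460) = -149*487 = -72563)
G((-42)², 2136) - W(-108) = (-42)² - 1*(-72563) = 1764 + 72563 = 74327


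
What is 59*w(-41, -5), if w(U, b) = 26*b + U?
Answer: -10089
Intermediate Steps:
w(U, b) = U + 26*b
59*w(-41, -5) = 59*(-41 + 26*(-5)) = 59*(-41 - 130) = 59*(-171) = -10089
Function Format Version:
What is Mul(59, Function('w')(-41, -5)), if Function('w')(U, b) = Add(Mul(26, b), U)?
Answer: -10089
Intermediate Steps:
Function('w')(U, b) = Add(U, Mul(26, b))
Mul(59, Function('w')(-41, -5)) = Mul(59, Add(-41, Mul(26, -5))) = Mul(59, Add(-41, -130)) = Mul(59, -171) = -10089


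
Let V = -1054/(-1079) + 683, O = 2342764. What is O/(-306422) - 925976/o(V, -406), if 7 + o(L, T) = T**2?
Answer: -334947432614/25253615919 ≈ -13.263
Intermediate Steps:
V = 738011/1079 (V = -1054*(-1/1079) + 683 = 1054/1079 + 683 = 738011/1079 ≈ 683.98)
o(L, T) = -7 + T**2
O/(-306422) - 925976/o(V, -406) = 2342764/(-306422) - 925976/(-7 + (-406)**2) = 2342764*(-1/306422) - 925976/(-7 + 164836) = -1171382/153211 - 925976/164829 = -334947432614/25253615919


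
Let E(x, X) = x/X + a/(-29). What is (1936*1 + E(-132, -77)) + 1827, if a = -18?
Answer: 764363/203 ≈ 3765.3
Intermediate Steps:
E(x, X) = 18/29 + x/X (E(x, X) = x/X - 18/(-29) = x/X - 18*(-1/29) = x/X + 18/29 = 18/29 + x/X)
(1936*1 + E(-132, -77)) + 1827 = (1936*1 + (18/29 - 132/(-77))) + 1827 = (1936 + (18/29 - 132*(-1/77))) + 1827 = (1936 + (18/29 + 12/7)) + 1827 = (1936 + 474/203) + 1827 = 393482/203 + 1827 = 764363/203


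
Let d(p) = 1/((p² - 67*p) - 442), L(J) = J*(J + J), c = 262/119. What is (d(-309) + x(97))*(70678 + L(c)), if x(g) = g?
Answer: 5619148399015425/819511231 ≈ 6.8567e+6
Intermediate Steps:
c = 262/119 (c = 262*(1/119) = 262/119 ≈ 2.2017)
L(J) = 2*J² (L(J) = J*(2*J) = 2*J²)
d(p) = 1/(-442 + p² - 67*p)
(d(-309) + x(97))*(70678 + L(c)) = (1/(-442 + (-309)² - 67*(-309)) + 97)*(70678 + 2*(262/119)²) = (1/(-442 + 95481 + 20703) + 97)*(70678 + 2*(68644/14161)) = (1/115742 + 97)*(70678 + 137288/14161) = (1/115742 + 97)*(1001008446/14161) = (11226975/115742)*(1001008446/14161) = 5619148399015425/819511231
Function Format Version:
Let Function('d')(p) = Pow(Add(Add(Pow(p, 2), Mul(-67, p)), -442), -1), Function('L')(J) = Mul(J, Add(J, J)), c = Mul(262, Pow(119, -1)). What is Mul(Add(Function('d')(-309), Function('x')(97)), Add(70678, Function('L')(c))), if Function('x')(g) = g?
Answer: Rational(5619148399015425, 819511231) ≈ 6.8567e+6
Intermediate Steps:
c = Rational(262, 119) (c = Mul(262, Rational(1, 119)) = Rational(262, 119) ≈ 2.2017)
Function('L')(J) = Mul(2, Pow(J, 2)) (Function('L')(J) = Mul(J, Mul(2, J)) = Mul(2, Pow(J, 2)))
Function('d')(p) = Pow(Add(-442, Pow(p, 2), Mul(-67, p)), -1)
Mul(Add(Function('d')(-309), Function('x')(97)), Add(70678, Function('L')(c))) = Mul(Add(Pow(Add(-442, Pow(-309, 2), Mul(-67, -309)), -1), 97), Add(70678, Mul(2, Pow(Rational(262, 119), 2)))) = Mul(Add(Pow(Add(-442, 95481, 20703), -1), 97), Add(70678, Mul(2, Rational(68644, 14161)))) = Mul(Add(Pow(115742, -1), 97), Add(70678, Rational(137288, 14161))) = Mul(Add(Rational(1, 115742), 97), Rational(1001008446, 14161)) = Mul(Rational(11226975, 115742), Rational(1001008446, 14161)) = Rational(5619148399015425, 819511231)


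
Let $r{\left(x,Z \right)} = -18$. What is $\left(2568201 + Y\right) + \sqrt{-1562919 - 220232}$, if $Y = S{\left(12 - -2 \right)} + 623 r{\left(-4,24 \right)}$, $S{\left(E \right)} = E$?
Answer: $2557001 + i \sqrt{1783151} \approx 2.557 \cdot 10^{6} + 1335.3 i$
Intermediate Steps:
$Y = -11200$ ($Y = \left(12 - -2\right) + 623 \left(-18\right) = \left(12 + 2\right) - 11214 = 14 - 11214 = -11200$)
$\left(2568201 + Y\right) + \sqrt{-1562919 - 220232} = \left(2568201 - 11200\right) + \sqrt{-1562919 - 220232} = 2557001 + \sqrt{-1783151} = 2557001 + i \sqrt{1783151}$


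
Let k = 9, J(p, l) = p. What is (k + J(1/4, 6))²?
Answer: 1369/16 ≈ 85.563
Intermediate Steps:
(k + J(1/4, 6))² = (9 + 1/4)² = (9 + 1*(¼))² = (9 + ¼)² = (37/4)² = 1369/16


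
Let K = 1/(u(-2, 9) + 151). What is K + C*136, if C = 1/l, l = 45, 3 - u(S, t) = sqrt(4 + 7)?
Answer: 58742/19395 + sqrt(11)/23705 ≈ 3.0289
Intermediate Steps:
u(S, t) = 3 - sqrt(11) (u(S, t) = 3 - sqrt(4 + 7) = 3 - sqrt(11))
C = 1/45 ≈ 0.022222
K = 1/(154 - sqrt(11)) (K = 1/((3 - sqrt(11)) + 151) = 1/(154 - sqrt(11)) ≈ 0.0066364)
K + C*136 = (14/2155 + sqrt(11)/23705) + (1/45)*136 = (14/2155 + sqrt(11)/23705) + 136/45 = 58742/19395 + sqrt(11)/23705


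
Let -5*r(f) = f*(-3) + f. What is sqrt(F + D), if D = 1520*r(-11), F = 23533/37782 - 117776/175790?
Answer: I*sqrt(8195114824742932520210)/1106949630 ≈ 81.781*I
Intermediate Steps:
r(f) = 2*f/5 (r(f) = -(f*(-3) + f)/5 = -(-3*f + f)/5 = -(-2)*f/5 = 2*f/5)
F = -156473381/3320848890 (F = 23533*(1/37782) - 117776*1/175790 = 23533/37782 - 58888/87895 = -156473381/3320848890 ≈ -0.047118)
D = -6688 (D = 1520*((2/5)*(-11)) = 1520*(-22/5) = -6688)
sqrt(F + D) = sqrt(-156473381/3320848890 - 6688) = sqrt(-22209993849701/3320848890) = I*sqrt(8195114824742932520210)/1106949630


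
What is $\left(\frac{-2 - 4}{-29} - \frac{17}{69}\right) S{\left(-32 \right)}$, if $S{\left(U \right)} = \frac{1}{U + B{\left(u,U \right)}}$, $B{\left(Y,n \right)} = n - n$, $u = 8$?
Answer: $\frac{79}{64032} \approx 0.0012338$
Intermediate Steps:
$B{\left(Y,n \right)} = 0$
$S{\left(U \right)} = \frac{1}{U}$ ($S{\left(U \right)} = \frac{1}{U + 0} = \frac{1}{U}$)
$\left(\frac{-2 - 4}{-29} - \frac{17}{69}\right) S{\left(-32 \right)} = \frac{\frac{-2 - 4}{-29} - \frac{17}{69}}{-32} = \left(\left(-2 - 4\right) \left(- \frac{1}{29}\right) - \frac{17}{69}\right) \left(- \frac{1}{32}\right) = \left(\left(-6\right) \left(- \frac{1}{29}\right) - \frac{17}{69}\right) \left(- \frac{1}{32}\right) = \left(\frac{6}{29} - \frac{17}{69}\right) \left(- \frac{1}{32}\right) = \left(- \frac{79}{2001}\right) \left(- \frac{1}{32}\right) = \frac{79}{64032}$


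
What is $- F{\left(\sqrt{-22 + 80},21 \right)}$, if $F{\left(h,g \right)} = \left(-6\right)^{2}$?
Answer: $-36$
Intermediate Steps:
$F{\left(h,g \right)} = 36$
$- F{\left(\sqrt{-22 + 80},21 \right)} = \left(-1\right) 36 = -36$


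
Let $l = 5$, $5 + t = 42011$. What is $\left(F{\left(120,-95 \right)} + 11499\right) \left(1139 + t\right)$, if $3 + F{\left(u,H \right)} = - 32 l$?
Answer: $489091720$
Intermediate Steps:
$t = 42006$ ($t = -5 + 42011 = 42006$)
$F{\left(u,H \right)} = -163$ ($F{\left(u,H \right)} = -3 - 160 = -163$)
$\left(F{\left(120,-95 \right)} + 11499\right) \left(1139 + t\right) = \left(-163 + 11499\right) \left(1139 + 42006\right) = 11336 \cdot 43145 = 489091720$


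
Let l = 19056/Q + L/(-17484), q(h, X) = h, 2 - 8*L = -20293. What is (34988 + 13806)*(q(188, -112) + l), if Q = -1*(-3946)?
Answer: 13949454355261/1483696 ≈ 9.4018e+6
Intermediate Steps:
L = 20295/8 (L = ¼ - ⅛*(-20293) = ¼ + 20293/8 = 20295/8 ≈ 2536.9)
Q = 3946
l = 430886127/91989152 (l = 19056/3946 + (20295/8)/(-17484) = 19056*(1/3946) + (20295/8)*(-1/17484) = 9528/1973 - 6765/46624 = 430886127/91989152 ≈ 4.6841)
(34988 + 13806)*(q(188, -112) + l) = (34988 + 13806)*(188 + 430886127/91989152) = 48794*(17724846703/91989152) = 13949454355261/1483696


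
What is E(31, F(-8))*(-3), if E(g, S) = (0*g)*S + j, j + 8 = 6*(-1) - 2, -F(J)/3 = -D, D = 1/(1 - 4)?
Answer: 48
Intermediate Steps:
D = -⅓ (D = 1/(-3) = -⅓ ≈ -0.33333)
F(J) = -1 (F(J) = -(-3)*(-1)/3 = -3*⅓ = -1)
j = -16 (j = -8 + (6*(-1) - 2) = -8 + (-6 - 2) = -8 - 8 = -16)
E(g, S) = -16 (E(g, S) = (0*g)*S - 16 = 0*S - 16 = 0 - 16 = -16)
E(31, F(-8))*(-3) = -16*(-3) = 48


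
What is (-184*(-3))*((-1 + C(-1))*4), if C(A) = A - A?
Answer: -2208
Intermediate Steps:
C(A) = 0
(-184*(-3))*((-1 + C(-1))*4) = (-184*(-3))*((-1 + 0)*4) = (-46*(-12))*(-1*4) = 552*(-4) = -2208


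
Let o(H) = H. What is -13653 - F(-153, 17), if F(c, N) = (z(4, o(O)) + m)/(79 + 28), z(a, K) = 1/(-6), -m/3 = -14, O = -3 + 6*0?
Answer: -8765477/642 ≈ -13653.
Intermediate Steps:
O = -3 (O = -3 + 0 = -3)
m = 42 (m = -3*(-14) = 42)
z(a, K) = -⅙
F(c, N) = 251/642 (F(c, N) = (-⅙ + 42)/(79 + 28) = (251/6)/107 = (251/6)*(1/107) = 251/642)
-13653 - F(-153, 17) = -13653 - 1*251/642 = -13653 - 251/642 = -8765477/642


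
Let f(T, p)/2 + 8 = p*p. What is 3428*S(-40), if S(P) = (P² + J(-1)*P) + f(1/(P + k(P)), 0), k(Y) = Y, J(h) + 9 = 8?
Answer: 5567072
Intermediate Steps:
J(h) = -1 (J(h) = -9 + 8 = -1)
f(T, p) = -16 + 2*p² (f(T, p) = -16 + 2*(p*p) = -16 + 2*p²)
S(P) = -16 + P² - P (S(P) = (P² - P) + (-16 + 2*0²) = (P² - P) + (-16 + 2*0) = (P² - P) + (-16 + 0) = (P² - P) - 16 = -16 + P² - P)
3428*S(-40) = 3428*(-16 + (-40)² - 1*(-40)) = 3428*(-16 + 1600 + 40) = 3428*1624 = 5567072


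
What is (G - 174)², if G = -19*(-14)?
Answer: 8464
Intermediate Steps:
G = 266
(G - 174)² = (266 - 174)² = 92² = 8464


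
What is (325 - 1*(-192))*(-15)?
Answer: -7755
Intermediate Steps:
(325 - 1*(-192))*(-15) = (325 + 192)*(-15) = 517*(-15) = -7755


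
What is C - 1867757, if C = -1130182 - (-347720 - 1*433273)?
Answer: -2216946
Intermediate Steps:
C = -349189 (C = -1130182 - (-347720 - 433273) = -1130182 - 1*(-780993) = -1130182 + 780993 = -349189)
C - 1867757 = -349189 - 1867757 = -2216946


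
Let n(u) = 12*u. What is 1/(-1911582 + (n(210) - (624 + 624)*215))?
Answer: -1/2177382 ≈ -4.5927e-7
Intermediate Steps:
1/(-1911582 + (n(210) - (624 + 624)*215)) = 1/(-1911582 + (12*210 - (624 + 624)*215)) = 1/(-1911582 + (2520 - 1248*215)) = 1/(-1911582 + (2520 - 1*268320)) = 1/(-1911582 + (2520 - 268320)) = 1/(-1911582 - 265800) = 1/(-2177382) = -1/2177382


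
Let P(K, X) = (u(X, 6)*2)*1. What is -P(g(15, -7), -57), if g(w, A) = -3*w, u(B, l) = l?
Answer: -12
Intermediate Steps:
P(K, X) = 12 (P(K, X) = (6*2)*1 = 12*1 = 12)
-P(g(15, -7), -57) = -1*12 = -12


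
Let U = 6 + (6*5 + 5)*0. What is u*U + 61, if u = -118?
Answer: -647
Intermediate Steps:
U = 6 (U = 6 + (30 + 5)*0 = 6 + 35*0 = 6 + 0 = 6)
u*U + 61 = -118*6 + 61 = -708 + 61 = -647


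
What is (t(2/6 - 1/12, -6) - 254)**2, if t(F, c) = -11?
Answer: 70225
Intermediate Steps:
(t(2/6 - 1/12, -6) - 254)**2 = (-11 - 254)**2 = (-265)**2 = 70225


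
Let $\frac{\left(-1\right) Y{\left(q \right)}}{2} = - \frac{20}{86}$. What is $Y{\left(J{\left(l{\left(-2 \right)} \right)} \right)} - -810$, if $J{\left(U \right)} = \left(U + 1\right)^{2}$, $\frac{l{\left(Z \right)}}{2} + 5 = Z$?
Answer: $\frac{34850}{43} \approx 810.46$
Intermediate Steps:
$l{\left(Z \right)} = -10 + 2 Z$
$J{\left(U \right)} = \left(1 + U\right)^{2}$
$Y{\left(q \right)} = \frac{20}{43}$ ($Y{\left(q \right)} = - 2 \left(- \frac{20}{86}\right) = - 2 \left(\left(-20\right) \frac{1}{86}\right) = \left(-2\right) \left(- \frac{10}{43}\right) = \frac{20}{43}$)
$Y{\left(J{\left(l{\left(-2 \right)} \right)} \right)} - -810 = \frac{20}{43} - -810 = \frac{20}{43} + 810 = \frac{34850}{43}$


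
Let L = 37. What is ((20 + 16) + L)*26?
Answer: 1898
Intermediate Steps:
((20 + 16) + L)*26 = ((20 + 16) + 37)*26 = (36 + 37)*26 = 73*26 = 1898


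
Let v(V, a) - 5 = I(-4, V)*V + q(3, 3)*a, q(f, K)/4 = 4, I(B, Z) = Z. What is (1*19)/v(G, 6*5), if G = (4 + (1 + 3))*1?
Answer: 19/549 ≈ 0.034608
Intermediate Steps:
q(f, K) = 16 (q(f, K) = 4*4 = 16)
G = 8 (G = (4 + 4)*1 = 8*1 = 8)
v(V, a) = 5 + V**2 + 16*a (v(V, a) = 5 + (V*V + 16*a) = 5 + (V**2 + 16*a) = 5 + V**2 + 16*a)
(1*19)/v(G, 6*5) = (1*19)/(5 + 8**2 + 16*(6*5)) = 19/(5 + 64 + 16*30) = 19/(5 + 64 + 480) = 19/549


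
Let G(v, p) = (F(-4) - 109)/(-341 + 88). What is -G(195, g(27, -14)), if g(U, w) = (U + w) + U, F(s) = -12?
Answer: -11/23 ≈ -0.47826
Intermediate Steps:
g(U, w) = w + 2*U
G(v, p) = 11/23 (G(v, p) = (-12 - 109)/(-341 + 88) = -121/(-253) = -121*(-1/253) = 11/23)
-G(195, g(27, -14)) = -1*11/23 = -11/23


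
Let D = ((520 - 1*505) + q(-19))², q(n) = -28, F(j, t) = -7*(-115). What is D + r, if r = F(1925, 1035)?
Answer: 974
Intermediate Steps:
F(j, t) = 805
r = 805
D = 169 (D = ((520 - 1*505) - 28)² = ((520 - 505) - 28)² = (15 - 28)² = (-13)² = 169)
D + r = 169 + 805 = 974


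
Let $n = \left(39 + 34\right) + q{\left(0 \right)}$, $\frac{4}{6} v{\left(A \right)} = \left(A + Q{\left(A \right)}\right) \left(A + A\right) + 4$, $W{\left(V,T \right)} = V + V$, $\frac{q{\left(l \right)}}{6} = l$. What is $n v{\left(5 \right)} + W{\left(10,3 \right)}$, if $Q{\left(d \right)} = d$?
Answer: $11408$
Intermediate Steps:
$q{\left(l \right)} = 6 l$
$W{\left(V,T \right)} = 2 V$
$v{\left(A \right)} = 6 + 6 A^{2}$ ($v{\left(A \right)} = \frac{3 \left(\left(A + A\right) \left(A + A\right) + 4\right)}{2} = \frac{3 \left(2 A 2 A + 4\right)}{2} = \frac{3 \left(4 A^{2} + 4\right)}{2} = \frac{3 \left(4 + 4 A^{2}\right)}{2} = 6 + 6 A^{2}$)
$n = 73$ ($n = \left(39 + 34\right) + 6 \cdot 0 = 73 + 0 = 73$)
$n v{\left(5 \right)} + W{\left(10,3 \right)} = 73 \left(6 + 6 \cdot 5^{2}\right) + 2 \cdot 10 = 73 \left(6 + 6 \cdot 25\right) + 20 = 73 \left(6 + 150\right) + 20 = 73 \cdot 156 + 20 = 11388 + 20 = 11408$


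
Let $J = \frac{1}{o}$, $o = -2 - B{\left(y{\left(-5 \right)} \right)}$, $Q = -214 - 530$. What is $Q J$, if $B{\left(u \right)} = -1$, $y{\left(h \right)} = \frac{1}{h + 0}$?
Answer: $744$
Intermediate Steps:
$Q = -744$ ($Q = -214 - 530 = -744$)
$y{\left(h \right)} = \frac{1}{h}$
$o = -1$ ($o = -2 - -1 = -2 + 1 = -1$)
$J = -1$ ($J = \frac{1}{-1} = -1$)
$Q J = \left(-744\right) \left(-1\right) = 744$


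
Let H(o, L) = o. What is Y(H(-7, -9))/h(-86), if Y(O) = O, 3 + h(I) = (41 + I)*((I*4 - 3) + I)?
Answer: -7/19482 ≈ -0.00035931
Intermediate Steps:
h(I) = -3 + (-3 + 5*I)*(41 + I) (h(I) = -3 + (41 + I)*((I*4 - 3) + I) = -3 + (41 + I)*((4*I - 3) + I) = -3 + (41 + I)*((-3 + 4*I) + I) = -3 + (41 + I)*(-3 + 5*I) = -3 + (-3 + 5*I)*(41 + I))
Y(H(-7, -9))/h(-86) = -7/(-126 + 5*(-86)² + 202*(-86)) = -7/(-126 + 5*7396 - 17372) = -7/(-126 + 36980 - 17372) = -7/19482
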